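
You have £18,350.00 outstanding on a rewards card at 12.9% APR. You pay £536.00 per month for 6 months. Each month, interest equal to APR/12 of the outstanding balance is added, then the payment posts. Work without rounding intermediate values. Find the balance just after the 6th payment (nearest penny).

Monthly rate r = 12.9%/12 = 1.075% = 0.01075.
Each month: B ← B·(1+r) − £536.00.
Month 1: interest £197.26; balance after payment £18,011.26.
Month 2: interest £193.62; balance after payment £17,668.88.
Month 3: interest £189.94; balance after payment £17,322.82.
Month 4: interest £186.22; balance after payment £16,973.04.
Month 5: interest £182.46; balance after payment £16,619.50.
Month 6: interest £178.66; balance after payment £16,262.16.

£16,262.16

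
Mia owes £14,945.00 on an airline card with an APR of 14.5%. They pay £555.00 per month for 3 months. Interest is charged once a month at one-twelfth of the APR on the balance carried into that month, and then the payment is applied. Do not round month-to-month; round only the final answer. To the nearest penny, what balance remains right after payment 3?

£13,808.13

Monthly rate r = 14.5%/12 = 1.20833% = 0.0120833.
Each month: B ← B·(1+r) − £555.00.
Month 1: interest £180.59; balance after payment £14,570.59.
Month 2: interest £176.06; balance after payment £14,191.65.
Month 3: interest £171.48; balance after payment £13,808.13.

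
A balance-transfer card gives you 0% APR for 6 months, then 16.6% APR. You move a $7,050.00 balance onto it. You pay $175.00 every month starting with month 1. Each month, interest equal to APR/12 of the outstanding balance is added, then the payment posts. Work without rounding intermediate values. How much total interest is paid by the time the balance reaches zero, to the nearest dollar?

$2,191

Promo months 1–6 at r₀ = 0%/12 = 0; months 7+ at r₁ = 16.6%/12 = 0.0138333.
After month 6 (no interest yet): B = $7,050.00 − 6·$175.00 = $6,000.00.
Then at r₁ with $175.00/mo: n₂ = −ln(1 − r₁·B/P)/ln(1+r₁) ≈ 46.80 → 47 more payments.
Total paid = 52·$175.00 + $140.63 = $9,240.63; interest = $9,240.63 − $7,050.00 = $2,190.63.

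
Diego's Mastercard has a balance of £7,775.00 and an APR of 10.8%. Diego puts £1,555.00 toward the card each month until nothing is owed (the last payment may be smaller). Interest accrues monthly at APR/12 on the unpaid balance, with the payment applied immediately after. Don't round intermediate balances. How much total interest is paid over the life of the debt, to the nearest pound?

£217

Monthly rate r = 10.8%/12 = 0.9% = 0.009.
Payoff takes n = ⌈−ln(1 − rB₀/P)/ln(1+r)⌉ = ⌈5.139⌉ = 6 payments; the last is £216.95.
Total paid = 5·£1,555.00 + £216.95 = £7,991.95.
Total interest = total paid − principal = £7,991.95 − £7,775.00 = £216.95.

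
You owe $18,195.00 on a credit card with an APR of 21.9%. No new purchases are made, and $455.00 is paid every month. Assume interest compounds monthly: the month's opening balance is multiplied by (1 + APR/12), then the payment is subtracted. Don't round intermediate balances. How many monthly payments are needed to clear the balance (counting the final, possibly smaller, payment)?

Monthly rate r = 21.9%/12 = 1.825% = 0.01825.
Recurrence: B ← B·(1+r) − $455.00.
Month 1: interest $332.06; balance after payment $18,072.06.
Month 2: interest $329.82; balance after payment $17,946.87.
Closed form: n = −ln(1 − rB₀/P)/ln(1+r) = −ln(0.2702)/ln(1.01825) ≈ 72.356, so the balance reaches zero during payment 73.

73 months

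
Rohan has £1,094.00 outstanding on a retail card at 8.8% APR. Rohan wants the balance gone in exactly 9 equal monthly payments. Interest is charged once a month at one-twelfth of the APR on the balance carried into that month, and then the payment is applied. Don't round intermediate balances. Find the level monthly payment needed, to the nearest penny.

£126.06

Monthly rate r = 8.8%/12 = 0.733333% = 0.00733333.
Level-payment amortization: P = B₀·r / (1 − (1+r)^(−n)) = 1094.00·0.00733333 / (1 − 1.00733^(−9)).
Denominator 1 − (1+r)^(−9) = 0.0636436664.
P = 8.02267 / 0.0636436664 ≈ 126.06.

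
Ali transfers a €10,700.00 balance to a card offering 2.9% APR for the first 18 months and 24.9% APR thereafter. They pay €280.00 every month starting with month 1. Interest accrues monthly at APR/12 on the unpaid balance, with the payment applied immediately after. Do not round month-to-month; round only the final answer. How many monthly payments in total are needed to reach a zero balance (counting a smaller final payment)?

Promo months 1–18 at r₀ = 2.9%/12 = 0.00241667; months 19+ at r₁ = 24.9%/12 = 0.02075.
After month 18: iterate B ← B·(1+r₀) − €280.00 for 18 months → €6,030.26.
Then at r₁ with €280.00/mo: n₂ = −ln(1 − r₁·B/P)/ln(1+r₁) ≈ 28.83 → 29 more payments.

47 payments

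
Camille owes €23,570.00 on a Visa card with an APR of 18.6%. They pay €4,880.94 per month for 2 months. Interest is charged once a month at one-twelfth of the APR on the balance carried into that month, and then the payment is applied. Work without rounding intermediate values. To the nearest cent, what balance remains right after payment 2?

Monthly rate r = 18.6%/12 = 1.55% = 0.0155.
Each month: B ← B·(1+r) − €4,880.94.
Month 1: interest €365.34; balance after payment €19,054.40.
Month 2: interest €295.34; balance after payment €14,468.80.

€14,468.80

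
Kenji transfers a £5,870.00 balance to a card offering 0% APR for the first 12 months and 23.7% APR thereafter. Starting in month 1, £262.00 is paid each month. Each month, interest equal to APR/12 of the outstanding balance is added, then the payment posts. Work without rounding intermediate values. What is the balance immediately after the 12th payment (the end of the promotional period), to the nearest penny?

£2,726.00

Promo months 1–12 at r₀ = 0%/12 = 0; months 13+ at r₁ = 23.7%/12 = 0.01975.
After month 12 (no interest yet): B = £5,870.00 − 12·£262.00 = £2,726.00.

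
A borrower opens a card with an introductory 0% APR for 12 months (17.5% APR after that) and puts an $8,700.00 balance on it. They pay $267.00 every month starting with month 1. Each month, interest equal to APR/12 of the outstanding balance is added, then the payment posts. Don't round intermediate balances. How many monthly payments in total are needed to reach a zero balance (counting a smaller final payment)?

37 months

Promo months 1–12 at r₀ = 0%/12 = 0; months 13+ at r₁ = 17.5%/12 = 0.0145833.
After month 12 (no interest yet): B = $8,700.00 − 12·$267.00 = $5,496.00.
Then at r₁ with $267.00/mo: n₂ = −ln(1 − r₁·B/P)/ln(1+r₁) ≈ 24.65 → 25 more payments.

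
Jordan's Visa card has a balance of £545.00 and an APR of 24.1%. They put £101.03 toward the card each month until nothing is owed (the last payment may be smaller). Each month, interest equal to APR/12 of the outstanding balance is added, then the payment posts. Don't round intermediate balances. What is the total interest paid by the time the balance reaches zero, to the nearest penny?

£37.80

Monthly rate r = 24.1%/12 = 2.00833% = 0.0200833.
Payoff takes n = ⌈−ln(1 − rB₀/P)/ln(1+r)⌉ = ⌈5.767⌉ = 6 payments; the last is £77.65.
Total paid = 5·£101.03 + £77.65 = £582.80.
Total interest = total paid − principal = £582.80 − £545.00 = £37.80.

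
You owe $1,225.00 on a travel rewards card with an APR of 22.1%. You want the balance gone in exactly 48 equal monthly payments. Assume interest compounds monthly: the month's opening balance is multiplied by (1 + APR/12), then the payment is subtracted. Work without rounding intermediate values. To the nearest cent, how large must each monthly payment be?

Monthly rate r = 22.1%/12 = 1.84167% = 0.0184167.
Level-payment amortization: P = B₀·r / (1 − (1+r)^(−n)) = 1225.00·0.0184167 / (1 − 1.01842^(−48)).
Denominator 1 − (1+r)^(−48) = 0.583537316.
P = 22.5604 / 0.583537316 ≈ 38.66.

$38.66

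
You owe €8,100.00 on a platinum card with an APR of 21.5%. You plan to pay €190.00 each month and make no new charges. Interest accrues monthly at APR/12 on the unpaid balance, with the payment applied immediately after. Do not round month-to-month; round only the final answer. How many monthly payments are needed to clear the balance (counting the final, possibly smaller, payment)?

82 months

Monthly rate r = 21.5%/12 = 1.79167% = 0.0179167.
Recurrence: B ← B·(1+r) − €190.00.
Month 1: interest €145.12; balance after payment €8,055.12.
Month 2: interest €144.32; balance after payment €8,009.45.
Closed form: n = −ln(1 − rB₀/P)/ln(1+r) = −ln(0.23618)/ln(1.01792) ≈ 81.267, so the balance reaches zero during payment 82.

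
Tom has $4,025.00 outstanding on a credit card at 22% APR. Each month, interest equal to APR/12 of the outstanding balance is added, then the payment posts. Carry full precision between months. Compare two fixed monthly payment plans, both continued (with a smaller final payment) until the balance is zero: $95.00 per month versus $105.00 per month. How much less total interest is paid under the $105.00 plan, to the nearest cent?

Monthly rate r = 22%/12 = 1.83333% = 0.0183333.
At $95.00/mo: n = ⌈−ln(1 − rB₀/P)/ln(1+r)⌉ = 83 payments (last $51.27); total interest = total paid − $4,025.00 = $3,816.27.
At $105.00/mo: 67 payments (last $82.42); total interest $2,987.42.
Interest saved = $3,816.27 − $2,987.42 = $828.85.

$828.85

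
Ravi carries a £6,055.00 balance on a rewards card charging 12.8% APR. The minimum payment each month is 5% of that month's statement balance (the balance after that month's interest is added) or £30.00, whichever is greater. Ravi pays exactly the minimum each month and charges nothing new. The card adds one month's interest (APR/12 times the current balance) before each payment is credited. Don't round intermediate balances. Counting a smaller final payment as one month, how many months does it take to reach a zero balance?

80 months

Monthly rate r = 12.8%/12 = 1.06667% = 0.0106667.
While 5% of the post-interest balance exceeds £30.00, each month B ← (B·(1+r))·(1 − 0.05), i.e. B shrinks by the factor (1+r)·0.95 = 0.96013.
This holds for months 1–58. Entering month 59 the balance is £571.93; 5% of the post-interest balance is now below £30.00, so the flat £30.00 minimum applies from here.
From month 59 a fixed £30.00 at rate r clears £571.93 in 22 more payments. Total: 58 + 22 = 80 months.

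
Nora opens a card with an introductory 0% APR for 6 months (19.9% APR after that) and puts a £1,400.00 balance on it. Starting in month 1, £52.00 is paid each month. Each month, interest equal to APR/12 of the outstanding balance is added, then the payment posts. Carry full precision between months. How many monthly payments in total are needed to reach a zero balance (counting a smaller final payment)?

Promo months 1–6 at r₀ = 0%/12 = 0; months 7+ at r₁ = 19.9%/12 = 0.0165833.
After month 6 (no interest yet): B = £1,400.00 − 6·£52.00 = £1,088.00.
Then at r₁ with £52.00/mo: n₂ = −ln(1 − r₁·B/P)/ln(1+r₁) ≈ 25.91 → 26 more payments.

32 payments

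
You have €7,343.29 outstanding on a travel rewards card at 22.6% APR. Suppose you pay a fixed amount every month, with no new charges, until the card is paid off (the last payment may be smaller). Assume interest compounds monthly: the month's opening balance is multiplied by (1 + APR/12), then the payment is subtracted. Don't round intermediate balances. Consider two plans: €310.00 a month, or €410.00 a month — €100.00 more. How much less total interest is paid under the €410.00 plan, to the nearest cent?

€775.28

Monthly rate r = 22.6%/12 = 1.88333% = 0.0188333.
At €310.00/mo: n = ⌈−ln(1 − rB₀/P)/ln(1+r)⌉ = 32 payments (last €206.86); total interest = total paid − €7,343.29 = €2,473.57.
At €410.00/mo: 23 payments (last €21.58); total interest €1,698.29.
Interest saved = €2,473.57 − €1,698.29 = €775.28.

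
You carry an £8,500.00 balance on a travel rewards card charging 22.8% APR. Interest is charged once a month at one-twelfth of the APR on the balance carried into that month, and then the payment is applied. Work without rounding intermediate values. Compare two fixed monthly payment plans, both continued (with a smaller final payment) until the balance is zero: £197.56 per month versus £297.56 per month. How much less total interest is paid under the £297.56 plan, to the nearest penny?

£5,481.43

Monthly rate r = 22.8%/12 = 1.9% = 0.019.
At £197.56/mo: n = ⌈−ln(1 − rB₀/P)/ln(1+r)⌉ = 91 payments (last £72.86); total interest = total paid − £8,500.00 = £9,353.26.
At £297.56/mo: 42 payments (last £171.87); total interest £3,871.83.
Interest saved = £9,353.26 − £3,871.83 = £5,481.43.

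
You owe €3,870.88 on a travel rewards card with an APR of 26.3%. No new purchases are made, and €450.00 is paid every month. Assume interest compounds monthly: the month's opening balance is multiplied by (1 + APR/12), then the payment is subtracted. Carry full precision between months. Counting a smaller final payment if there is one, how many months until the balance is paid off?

10 months

Monthly rate r = 26.3%/12 = 2.19167% = 0.0219167.
Recurrence: B ← B·(1+r) − €450.00.
Month 1: interest €84.84; balance after payment €3,505.72.
Month 2: interest €76.83; balance after payment €3,132.55.
Closed form: n = −ln(1 − rB₀/P)/ln(1+r) = −ln(0.81147)/ln(1.02192) ≈ 9.636, so the balance reaches zero during payment 10.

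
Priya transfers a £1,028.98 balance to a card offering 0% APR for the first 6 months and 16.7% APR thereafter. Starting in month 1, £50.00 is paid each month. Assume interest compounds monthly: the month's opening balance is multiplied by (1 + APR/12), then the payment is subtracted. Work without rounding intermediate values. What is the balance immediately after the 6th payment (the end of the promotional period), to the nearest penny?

Promo months 1–6 at r₀ = 0%/12 = 0; months 7+ at r₁ = 16.7%/12 = 0.0139167.
After month 6 (no interest yet): B = £1,028.98 − 6·£50.00 = £728.98.

£728.98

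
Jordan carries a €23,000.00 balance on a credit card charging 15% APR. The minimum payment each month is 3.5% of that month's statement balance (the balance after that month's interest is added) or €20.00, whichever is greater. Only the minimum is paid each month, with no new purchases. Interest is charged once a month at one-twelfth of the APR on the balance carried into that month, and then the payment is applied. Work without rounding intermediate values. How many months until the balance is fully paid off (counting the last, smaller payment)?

Monthly rate r = 15%/12 = 1.25% = 0.0125.
While 3.5% of the post-interest balance exceeds €20.00, each month B ← (B·(1+r))·(1 − 0.035), i.e. B shrinks by the factor (1+r)·0.965 = 0.97706.
This holds for months 1–160. Entering month 161 the balance is €561.44; 3.5% of the post-interest balance is now below €20.00, so the flat €20.00 minimum applies from here.
From month 161 a fixed €20.00 at rate r clears €561.44 in 35 more payments. Total: 160 + 35 = 195 months.

195 months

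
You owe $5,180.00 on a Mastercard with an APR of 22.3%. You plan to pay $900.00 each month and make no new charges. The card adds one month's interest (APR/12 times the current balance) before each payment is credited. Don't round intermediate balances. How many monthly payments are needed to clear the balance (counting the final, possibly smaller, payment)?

7 payments

Monthly rate r = 22.3%/12 = 1.85833% = 0.0185833.
Recurrence: B ← B·(1+r) − $900.00.
Month 1: interest $96.26; balance after payment $4,376.26.
Month 2: interest $81.33; balance after payment $3,557.59.
Closed form: n = −ln(1 − rB₀/P)/ln(1+r) = −ln(0.89304)/ln(1.01858) ≈ 6.144, so the balance reaches zero during payment 7.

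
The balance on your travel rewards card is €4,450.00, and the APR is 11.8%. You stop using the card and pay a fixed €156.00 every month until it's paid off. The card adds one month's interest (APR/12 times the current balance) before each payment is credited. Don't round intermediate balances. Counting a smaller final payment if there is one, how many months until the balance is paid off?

34 months

Monthly rate r = 11.8%/12 = 0.983333% = 0.00983333.
Recurrence: B ← B·(1+r) − €156.00.
Month 1: interest €43.76; balance after payment €4,337.76.
Month 2: interest €42.65; balance after payment €4,224.41.
Closed form: n = −ln(1 − rB₀/P)/ln(1+r) = −ln(0.7195)/ln(1.00983) ≈ 33.642, so the balance reaches zero during payment 34.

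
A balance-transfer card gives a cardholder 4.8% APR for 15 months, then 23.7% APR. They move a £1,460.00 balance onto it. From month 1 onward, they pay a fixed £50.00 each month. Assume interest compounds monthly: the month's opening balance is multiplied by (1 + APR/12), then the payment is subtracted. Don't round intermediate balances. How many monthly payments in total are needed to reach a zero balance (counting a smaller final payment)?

34 months

Promo months 1–15 at r₀ = 4.8%/12 = 0.004; months 16+ at r₁ = 23.7%/12 = 0.01975.
After month 15: iterate B ← B·(1+r₀) − £50.00 for 15 months → £778.73.
Then at r₁ with £50.00/mo: n₂ = −ln(1 − r₁·B/P)/ln(1+r₁) ≈ 18.80 → 19 more payments.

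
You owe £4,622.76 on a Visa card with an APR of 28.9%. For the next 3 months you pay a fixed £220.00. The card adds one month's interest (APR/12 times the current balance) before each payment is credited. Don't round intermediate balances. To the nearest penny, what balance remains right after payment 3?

£4,288.84

Monthly rate r = 28.9%/12 = 2.40833% = 0.0240833.
Each month: B ← B·(1+r) − £220.00.
Month 1: interest £111.33; balance after payment £4,514.09.
Month 2: interest £108.71; balance after payment £4,402.81.
Month 3: interest £106.03; balance after payment £4,288.84.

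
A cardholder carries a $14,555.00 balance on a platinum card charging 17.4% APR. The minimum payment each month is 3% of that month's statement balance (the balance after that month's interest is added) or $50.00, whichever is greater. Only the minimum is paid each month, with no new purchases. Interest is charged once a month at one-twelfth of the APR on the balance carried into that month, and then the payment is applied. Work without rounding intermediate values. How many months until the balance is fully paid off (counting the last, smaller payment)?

181 months

Monthly rate r = 17.4%/12 = 1.45% = 0.0145.
While 3% of the post-interest balance exceeds $50.00, each month B ← (B·(1+r))·(1 − 0.03), i.e. B shrinks by the factor (1+r)·0.97 = 0.98406.
This holds for months 1–136. Entering month 137 the balance is $1,637.75; 3% of the post-interest balance is now below $50.00, so the flat $50.00 minimum applies from here.
From month 137 a fixed $50.00 at rate r clears $1,637.75 in 45 more payments. Total: 136 + 45 = 181 months.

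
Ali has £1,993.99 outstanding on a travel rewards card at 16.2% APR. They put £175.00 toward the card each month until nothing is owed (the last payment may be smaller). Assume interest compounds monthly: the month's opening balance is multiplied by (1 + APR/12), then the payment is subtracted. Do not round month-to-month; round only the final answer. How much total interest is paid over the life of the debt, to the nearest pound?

£186

Monthly rate r = 16.2%/12 = 1.35% = 0.0135.
Payoff takes n = ⌈−ln(1 − rB₀/P)/ln(1+r)⌉ = ⌈12.456⌉ = 13 payments; the last is £80.02.
Total paid = 12·£175.00 + £80.02 = £2,180.02.
Total interest = total paid − principal = £2,180.02 − £1,993.99 = £186.03.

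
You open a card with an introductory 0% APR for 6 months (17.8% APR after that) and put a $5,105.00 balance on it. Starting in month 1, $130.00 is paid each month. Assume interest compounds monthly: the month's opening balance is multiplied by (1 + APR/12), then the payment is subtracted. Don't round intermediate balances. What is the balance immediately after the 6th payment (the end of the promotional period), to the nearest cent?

$4,325.00

Promo months 1–6 at r₀ = 0%/12 = 0; months 7+ at r₁ = 17.8%/12 = 0.0148333.
After month 6 (no interest yet): B = $5,105.00 − 6·$130.00 = $4,325.00.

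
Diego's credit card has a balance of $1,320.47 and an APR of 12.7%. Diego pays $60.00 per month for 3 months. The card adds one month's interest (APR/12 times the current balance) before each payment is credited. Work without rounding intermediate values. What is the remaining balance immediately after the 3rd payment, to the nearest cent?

$1,180.93

Monthly rate r = 12.7%/12 = 1.05833% = 0.0105833.
Each month: B ← B·(1+r) − $60.00.
Month 1: interest $13.97; balance after payment $1,274.44.
Month 2: interest $13.49; balance after payment $1,227.93.
Month 3: interest $13.00; balance after payment $1,180.93.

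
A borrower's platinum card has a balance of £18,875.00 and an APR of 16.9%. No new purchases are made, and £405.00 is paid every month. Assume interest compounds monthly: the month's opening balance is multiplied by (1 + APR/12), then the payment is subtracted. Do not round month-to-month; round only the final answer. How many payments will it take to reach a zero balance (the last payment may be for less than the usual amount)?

Monthly rate r = 16.9%/12 = 1.40833% = 0.0140833.
Recurrence: B ← B·(1+r) − £405.00.
Month 1: interest £265.82; balance after payment £18,735.82.
Month 2: interest £263.86; balance after payment £18,594.69.
Closed form: n = −ln(1 − rB₀/P)/ln(1+r) = −ln(0.34365)/ln(1.01408) ≈ 76.377, so the balance reaches zero during payment 77.

77 months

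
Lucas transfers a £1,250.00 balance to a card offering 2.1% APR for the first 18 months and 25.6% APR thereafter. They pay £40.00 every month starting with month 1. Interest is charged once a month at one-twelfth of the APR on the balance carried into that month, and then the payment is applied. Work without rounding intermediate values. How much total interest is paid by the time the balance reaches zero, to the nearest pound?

Promo months 1–18 at r₀ = 2.1%/12 = 0.00175; months 19+ at r₁ = 25.6%/12 = 0.0213333.
After month 18: iterate B ← B·(1+r₀) − £40.00 for 18 months → £559.16.
Then at r₁ with £40.00/mo: n₂ = −ln(1 − r₁·B/P)/ln(1+r₁) ≈ 16.78 → 17 more payments.
Total paid = 34·£40.00 + £31.12 = £1,391.12; interest = £1,391.12 − £1,250.00 = £141.12.

£141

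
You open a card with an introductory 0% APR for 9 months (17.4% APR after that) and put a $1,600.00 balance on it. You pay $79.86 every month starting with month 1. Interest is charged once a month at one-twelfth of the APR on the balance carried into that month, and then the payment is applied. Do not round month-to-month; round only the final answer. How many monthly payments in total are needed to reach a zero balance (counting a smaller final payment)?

22 payments

Promo months 1–9 at r₀ = 0%/12 = 0; months 10+ at r₁ = 17.4%/12 = 0.0145.
After month 9 (no interest yet): B = $1,600.00 − 9·$79.86 = $881.26.
Then at r₁ with $79.86/mo: n₂ = −ln(1 − r₁·B/P)/ln(1+r₁) ≈ 12.11 → 13 more payments.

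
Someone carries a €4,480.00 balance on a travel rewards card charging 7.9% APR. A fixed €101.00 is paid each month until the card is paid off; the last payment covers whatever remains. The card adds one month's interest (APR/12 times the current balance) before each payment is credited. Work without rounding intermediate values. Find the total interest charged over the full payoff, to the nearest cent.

€835.47

Monthly rate r = 7.9%/12 = 0.658333% = 0.00658333.
Payoff takes n = ⌈−ln(1 − rB₀/P)/ln(1+r)⌉ = ⌈52.628⌉ = 53 payments; the last is €63.47.
Total paid = 52·€101.00 + €63.47 = €5,315.47.
Total interest = total paid − principal = €5,315.47 − €4,480.00 = €835.47.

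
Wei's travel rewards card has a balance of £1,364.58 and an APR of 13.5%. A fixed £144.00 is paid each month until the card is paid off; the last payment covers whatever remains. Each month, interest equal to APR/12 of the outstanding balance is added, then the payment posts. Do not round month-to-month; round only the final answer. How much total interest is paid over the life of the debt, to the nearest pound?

Monthly rate r = 13.5%/12 = 1.125% = 0.01125.
Payoff takes n = ⌈−ln(1 − rB₀/P)/ln(1+r)⌉ = ⌈10.077⌉ = 11 payments; the last is £11.10.
Total paid = 10·£144.00 + £11.10 = £1,451.10.
Total interest = total paid − principal = £1,451.10 − £1,364.58 = £86.52.

£87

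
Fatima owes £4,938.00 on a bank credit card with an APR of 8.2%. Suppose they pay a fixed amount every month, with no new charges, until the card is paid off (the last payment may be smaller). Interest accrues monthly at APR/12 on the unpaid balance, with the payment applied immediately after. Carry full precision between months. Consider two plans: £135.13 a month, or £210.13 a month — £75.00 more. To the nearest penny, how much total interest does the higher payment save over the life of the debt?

£299.39

Monthly rate r = 8.2%/12 = 0.683333% = 0.00683333.
At £135.13/mo: n = ⌈−ln(1 − rB₀/P)/ln(1+r)⌉ = 43 payments (last £25.24); total interest = total paid − £4,938.00 = £762.70.
At £210.13/mo: 26 payments (last £148.06); total interest £463.31.
Interest saved = £762.70 − £463.31 = £299.39.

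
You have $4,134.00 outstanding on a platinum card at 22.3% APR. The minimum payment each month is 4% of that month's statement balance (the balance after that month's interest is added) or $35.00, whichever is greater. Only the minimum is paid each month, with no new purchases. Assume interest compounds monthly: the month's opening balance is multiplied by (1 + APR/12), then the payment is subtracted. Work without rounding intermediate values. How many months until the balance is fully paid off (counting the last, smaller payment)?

104 months

Monthly rate r = 22.3%/12 = 1.85833% = 0.0185833.
While 4% of the post-interest balance exceeds $35.00, each month B ← (B·(1+r))·(1 − 0.04), i.e. B shrinks by the factor (1+r)·0.96 = 0.97784.
This holds for months 1–71. Entering month 72 the balance is $842.14; 4% of the post-interest balance is now below $35.00, so the flat $35.00 minimum applies from here.
From month 72 a fixed $35.00 at rate r clears $842.14 in 33 more payments. Total: 71 + 33 = 104 months.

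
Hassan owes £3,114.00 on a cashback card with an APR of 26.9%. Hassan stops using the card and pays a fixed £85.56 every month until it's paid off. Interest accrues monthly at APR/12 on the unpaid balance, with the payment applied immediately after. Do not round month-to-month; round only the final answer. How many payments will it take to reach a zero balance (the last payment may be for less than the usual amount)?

77 payments

Monthly rate r = 26.9%/12 = 2.24167% = 0.0224167.
Recurrence: B ← B·(1+r) − £85.56.
Month 1: interest £69.81; balance after payment £3,098.25.
Month 2: interest £69.45; balance after payment £3,082.14.
Closed form: n = −ln(1 − rB₀/P)/ln(1+r) = −ln(0.18413)/ln(1.02242) ≈ 76.327, so the balance reaches zero during payment 77.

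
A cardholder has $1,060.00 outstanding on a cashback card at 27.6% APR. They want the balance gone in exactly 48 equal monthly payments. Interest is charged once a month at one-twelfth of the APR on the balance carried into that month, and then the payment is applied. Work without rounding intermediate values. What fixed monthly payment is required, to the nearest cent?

$36.70

Monthly rate r = 27.6%/12 = 2.3% = 0.023.
Level-payment amortization: P = B₀·r / (1 − (1+r)^(−n)) = 1060.00·0.023 / (1 − 1.023^(−48)).
Denominator 1 − (1+r)^(−48) = 0.6642859.
P = 24.38 / 0.6642859 ≈ 36.70.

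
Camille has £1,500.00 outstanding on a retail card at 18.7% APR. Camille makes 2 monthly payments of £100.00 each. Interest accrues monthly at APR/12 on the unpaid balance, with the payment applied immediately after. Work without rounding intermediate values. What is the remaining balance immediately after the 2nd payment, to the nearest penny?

Monthly rate r = 18.7%/12 = 1.55833% = 0.0155833.
Each month: B ← B·(1+r) − £100.00.
Month 1: interest £23.38; balance after payment £1,423.38.
Month 2: interest £22.18; balance after payment £1,345.56.

£1,345.56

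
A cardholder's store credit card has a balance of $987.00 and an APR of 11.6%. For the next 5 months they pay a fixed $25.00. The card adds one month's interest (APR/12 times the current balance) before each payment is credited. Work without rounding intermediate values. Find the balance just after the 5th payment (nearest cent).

Monthly rate r = 11.6%/12 = 0.966667% = 0.00966667.
Each month: B ← B·(1+r) − $25.00.
Month 1: interest $9.54; balance after payment $971.54.
Month 2: interest $9.39; balance after payment $955.93.
Month 3: interest $9.24; balance after payment $940.17.
Month 4: interest $9.09; balance after payment $924.26.
Month 5: interest $8.93; balance after payment $908.20.

$908.20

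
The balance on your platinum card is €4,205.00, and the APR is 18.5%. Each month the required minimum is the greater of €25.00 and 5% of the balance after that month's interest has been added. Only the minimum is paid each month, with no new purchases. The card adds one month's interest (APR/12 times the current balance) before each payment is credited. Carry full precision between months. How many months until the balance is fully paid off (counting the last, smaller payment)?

Monthly rate r = 18.5%/12 = 1.54167% = 0.0154167.
While 5% of the post-interest balance exceeds €25.00, each month B ← (B·(1+r))·(1 − 0.05), i.e. B shrinks by the factor (1+r)·0.95 = 0.96465.
This holds for months 1–60. Entering month 61 the balance is €485.11; 5% of the post-interest balance is now below €25.00, so the flat €25.00 minimum applies from here.
From month 61 a fixed €25.00 at rate r clears €485.11 in 24 more payments. Total: 60 + 24 = 84 months.

84 months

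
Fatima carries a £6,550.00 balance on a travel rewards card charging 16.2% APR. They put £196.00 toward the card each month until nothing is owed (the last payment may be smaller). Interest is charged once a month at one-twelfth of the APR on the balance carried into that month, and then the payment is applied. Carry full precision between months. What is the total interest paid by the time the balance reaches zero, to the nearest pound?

£2,219

Monthly rate r = 16.2%/12 = 1.35% = 0.0135.
Payoff takes n = ⌈−ln(1 − rB₀/P)/ln(1+r)⌉ = ⌈44.738⌉ = 45 payments; the last is £144.96.
Total paid = 44·£196.00 + £144.96 = £8,768.96.
Total interest = total paid − principal = £8,768.96 − £6,550.00 = £2,218.96.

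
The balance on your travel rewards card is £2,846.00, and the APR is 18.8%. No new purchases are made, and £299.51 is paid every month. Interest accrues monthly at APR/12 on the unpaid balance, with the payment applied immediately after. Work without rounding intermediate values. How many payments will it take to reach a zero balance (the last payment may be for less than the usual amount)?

Monthly rate r = 18.8%/12 = 1.56667% = 0.0156667.
Recurrence: B ← B·(1+r) − £299.51.
Month 1: interest £44.59; balance after payment £2,591.08.
Month 2: interest £40.59; balance after payment £2,332.16.
Closed form: n = −ln(1 − rB₀/P)/ln(1+r) = −ln(0.85113)/ln(1.01567) ≈ 10.369, so the balance reaches zero during payment 11.

11 payments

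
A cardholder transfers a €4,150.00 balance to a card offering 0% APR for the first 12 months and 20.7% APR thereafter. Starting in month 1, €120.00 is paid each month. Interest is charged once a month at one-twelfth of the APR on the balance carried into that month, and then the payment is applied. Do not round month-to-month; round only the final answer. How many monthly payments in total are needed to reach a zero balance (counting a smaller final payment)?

Promo months 1–12 at r₀ = 0%/12 = 0; months 13+ at r₁ = 20.7%/12 = 0.01725.
After month 12 (no interest yet): B = €4,150.00 − 12·€120.00 = €2,710.00.
Then at r₁ with €120.00/mo: n₂ = −ln(1 − r₁·B/P)/ln(1+r₁) ≈ 28.86 → 29 more payments.

41 months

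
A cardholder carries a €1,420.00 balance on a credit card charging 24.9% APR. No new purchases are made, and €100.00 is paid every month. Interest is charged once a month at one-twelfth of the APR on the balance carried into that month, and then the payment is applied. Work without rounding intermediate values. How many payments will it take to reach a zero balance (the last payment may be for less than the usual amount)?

Monthly rate r = 24.9%/12 = 2.075% = 0.02075.
Recurrence: B ← B·(1+r) − €100.00.
Month 1: interest €29.46; balance after payment €1,349.46.
Month 2: interest €28.00; balance after payment €1,277.47.
Closed form: n = −ln(1 − rB₀/P)/ln(1+r) = −ln(0.70535)/ln(1.02075) ≈ 16.996, so the balance reaches zero during payment 17.

17 months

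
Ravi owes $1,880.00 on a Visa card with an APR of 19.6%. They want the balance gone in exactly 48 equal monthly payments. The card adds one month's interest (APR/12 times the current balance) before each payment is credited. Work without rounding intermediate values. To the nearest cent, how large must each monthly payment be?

Monthly rate r = 19.6%/12 = 1.63333% = 0.0163333.
Level-payment amortization: P = B₀·r / (1 − (1+r)^(−n)) = 1880.00·0.0163333 / (1 − 1.01633^(−48)).
Denominator 1 − (1+r)^(−48) = 0.540522915.
P = 30.7067 / 0.540522915 ≈ 56.81.

$56.81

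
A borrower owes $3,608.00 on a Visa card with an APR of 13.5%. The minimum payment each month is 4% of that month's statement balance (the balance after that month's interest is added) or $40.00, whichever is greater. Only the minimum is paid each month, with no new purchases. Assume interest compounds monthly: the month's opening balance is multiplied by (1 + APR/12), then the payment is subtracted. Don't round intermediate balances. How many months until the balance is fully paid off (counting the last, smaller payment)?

Monthly rate r = 13.5%/12 = 1.125% = 0.01125.
While 4% of the post-interest balance exceeds $40.00, each month B ← (B·(1+r))·(1 − 0.04), i.e. B shrinks by the factor (1+r)·0.96 = 0.9708.
This holds for months 1–44. Entering month 45 the balance is $979.44; 4% of the post-interest balance is now below $40.00, so the flat $40.00 minimum applies from here.
From month 45 a fixed $40.00 at rate r clears $979.44 in 29 more payments. Total: 44 + 29 = 73 months.

73 months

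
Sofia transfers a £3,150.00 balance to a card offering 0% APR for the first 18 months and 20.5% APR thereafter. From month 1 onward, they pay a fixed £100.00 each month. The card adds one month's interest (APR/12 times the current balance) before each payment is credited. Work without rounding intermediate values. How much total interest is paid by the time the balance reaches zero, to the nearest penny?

£197.98

Promo months 1–18 at r₀ = 0%/12 = 0; months 19+ at r₁ = 20.5%/12 = 0.0170833.
After month 18 (no interest yet): B = £3,150.00 − 18·£100.00 = £1,350.00.
Then at r₁ with £100.00/mo: n₂ = −ln(1 − r₁·B/P)/ln(1+r₁) ≈ 15.48 → 16 more payments.
Total paid = 33·£100.00 + £47.98 = £3,347.98; interest = £3,347.98 − £3,150.00 = £197.98.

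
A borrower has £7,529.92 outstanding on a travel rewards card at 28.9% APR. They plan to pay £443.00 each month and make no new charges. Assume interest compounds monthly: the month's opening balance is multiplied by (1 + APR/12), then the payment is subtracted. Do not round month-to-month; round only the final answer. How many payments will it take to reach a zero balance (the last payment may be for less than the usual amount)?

Monthly rate r = 28.9%/12 = 2.40833% = 0.0240833.
Recurrence: B ← B·(1+r) − £443.00.
Month 1: interest £181.35; balance after payment £7,268.27.
Month 2: interest £175.04; balance after payment £7,000.31.
Closed form: n = −ln(1 − rB₀/P)/ln(1+r) = −ln(0.59064)/ln(1.02408) ≈ 22.126, so the balance reaches zero during payment 23.

23 months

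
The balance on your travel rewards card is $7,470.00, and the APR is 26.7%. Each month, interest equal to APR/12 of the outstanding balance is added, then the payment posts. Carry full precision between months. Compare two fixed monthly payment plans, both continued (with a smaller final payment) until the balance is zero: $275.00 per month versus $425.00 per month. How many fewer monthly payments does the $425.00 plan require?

Monthly rate r = 26.7%/12 = 2.225% = 0.02225.
At $275.00/mo: n = ⌈−ln(1 − rB₀/P)/ln(1+r)⌉ = 43 payments (last $38.77); total interest = total paid − $7,470.00 = $4,118.77.
At $425.00/mo: 23 payments (last $231.54); total interest $2,111.54.
Payments saved = 43 − 23 = 20.

20 fewer payments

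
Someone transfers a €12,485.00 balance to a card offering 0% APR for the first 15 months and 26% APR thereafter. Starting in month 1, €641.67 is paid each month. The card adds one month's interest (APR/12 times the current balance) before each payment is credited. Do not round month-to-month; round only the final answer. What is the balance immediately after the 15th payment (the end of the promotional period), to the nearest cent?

€2,859.95

Promo months 1–15 at r₀ = 0%/12 = 0; months 16+ at r₁ = 26%/12 = 0.0216667.
After month 15 (no interest yet): B = €12,485.00 − 15·€641.67 = €2,859.95.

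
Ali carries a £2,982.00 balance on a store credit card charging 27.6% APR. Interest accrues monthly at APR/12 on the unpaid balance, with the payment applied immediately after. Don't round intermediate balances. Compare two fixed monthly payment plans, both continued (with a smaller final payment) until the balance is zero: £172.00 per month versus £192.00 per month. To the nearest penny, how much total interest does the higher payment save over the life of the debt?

Monthly rate r = 27.6%/12 = 2.3% = 0.023.
At £172.00/mo: n = ⌈−ln(1 − rB₀/P)/ln(1+r)⌉ = 23 payments (last £64.64); total interest = total paid − £2,982.00 = £866.64.
At £192.00/mo: 20 payments (last £84.13); total interest £750.13.
Interest saved = £866.64 − £750.13 = £116.51.

£116.51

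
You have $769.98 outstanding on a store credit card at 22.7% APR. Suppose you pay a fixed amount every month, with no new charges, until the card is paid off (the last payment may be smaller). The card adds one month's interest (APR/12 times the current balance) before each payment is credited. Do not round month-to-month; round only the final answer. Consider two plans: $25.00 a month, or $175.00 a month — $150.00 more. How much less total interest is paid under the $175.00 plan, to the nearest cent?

$353.80

Monthly rate r = 22.7%/12 = 1.89167% = 0.0189167.
At $25.00/mo: n = ⌈−ln(1 − rB₀/P)/ln(1+r)⌉ = 47 payments (last $15.68); total interest = total paid − $769.98 = $395.70.
At $175.00/mo: 5 payments (last $111.88); total interest $41.90.
Interest saved = $395.70 − $41.90 = $353.80.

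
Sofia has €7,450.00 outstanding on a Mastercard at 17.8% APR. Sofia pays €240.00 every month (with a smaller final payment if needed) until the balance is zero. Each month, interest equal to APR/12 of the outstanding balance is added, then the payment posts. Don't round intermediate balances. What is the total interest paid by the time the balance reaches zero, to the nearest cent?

€2,607.30

Monthly rate r = 17.8%/12 = 1.48333% = 0.0148333.
Payoff takes n = ⌈−ln(1 − rB₀/P)/ln(1+r)⌉ = ⌈41.905⌉ = 42 payments; the last is €217.30.
Total paid = 41·€240.00 + €217.30 = €10,057.30.
Total interest = total paid − principal = €10,057.30 − €7,450.00 = €2,607.30.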